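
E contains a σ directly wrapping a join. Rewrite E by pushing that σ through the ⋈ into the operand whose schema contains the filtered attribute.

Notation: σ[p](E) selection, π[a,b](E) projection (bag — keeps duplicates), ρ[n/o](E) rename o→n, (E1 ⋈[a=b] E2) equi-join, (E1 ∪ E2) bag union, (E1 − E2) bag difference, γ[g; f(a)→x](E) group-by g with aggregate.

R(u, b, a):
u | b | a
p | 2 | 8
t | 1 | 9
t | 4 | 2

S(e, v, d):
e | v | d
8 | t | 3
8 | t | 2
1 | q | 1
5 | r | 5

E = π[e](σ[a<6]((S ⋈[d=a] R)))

σ filters on a, owned by the right side.
E' = π[e]((S ⋈[d=a] σ[a<6](R)))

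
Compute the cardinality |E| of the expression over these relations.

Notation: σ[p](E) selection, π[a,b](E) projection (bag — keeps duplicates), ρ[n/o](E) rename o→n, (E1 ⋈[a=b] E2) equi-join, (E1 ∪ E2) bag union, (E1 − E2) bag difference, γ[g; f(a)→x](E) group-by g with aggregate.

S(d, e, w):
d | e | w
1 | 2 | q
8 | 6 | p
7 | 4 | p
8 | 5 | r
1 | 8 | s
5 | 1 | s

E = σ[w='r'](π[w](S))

Subexpression sizes:
  S → 6
  π[w](S) → 6
  σ[w='r'](π[w](S)) → 1

|E| = 1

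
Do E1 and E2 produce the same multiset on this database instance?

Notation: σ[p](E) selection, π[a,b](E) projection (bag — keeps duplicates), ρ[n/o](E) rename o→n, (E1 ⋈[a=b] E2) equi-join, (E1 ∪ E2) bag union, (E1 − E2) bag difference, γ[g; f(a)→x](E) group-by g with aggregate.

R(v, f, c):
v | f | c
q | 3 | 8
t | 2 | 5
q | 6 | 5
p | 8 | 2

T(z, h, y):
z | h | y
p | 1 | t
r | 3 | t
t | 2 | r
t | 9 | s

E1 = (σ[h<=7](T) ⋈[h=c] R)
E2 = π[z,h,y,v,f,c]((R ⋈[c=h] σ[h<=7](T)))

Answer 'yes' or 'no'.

E1 per-node cardinality:
  T → 4
  σ[h<=7](T) → 3
  R → 4
  (σ[h<=7](T) ⋈[h=c] R) → 1
E2 per-node cardinality:
  R → 4
  T → 4
  σ[h<=7](T) → 3
  (R ⋈[c=h] σ[h<=7](T)) → 1
  π[z,h,y,v,f,c]((R ⋈[c=h] σ[h<=7](T))) → 1

E1 and E2 produce the same multiset:
z | h | y | v | f | c
t | 2 | r | p | 8 | 2

yes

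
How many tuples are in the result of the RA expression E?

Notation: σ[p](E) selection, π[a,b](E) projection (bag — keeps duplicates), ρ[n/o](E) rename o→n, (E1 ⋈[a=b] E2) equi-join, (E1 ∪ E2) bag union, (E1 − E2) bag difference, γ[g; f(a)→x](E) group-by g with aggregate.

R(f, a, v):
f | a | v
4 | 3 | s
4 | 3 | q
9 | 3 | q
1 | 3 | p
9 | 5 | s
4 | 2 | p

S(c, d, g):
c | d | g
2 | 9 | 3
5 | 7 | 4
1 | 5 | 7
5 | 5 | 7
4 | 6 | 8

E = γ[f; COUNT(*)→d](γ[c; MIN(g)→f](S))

Row counts bottom-up:
  S → 5
  γ[c; MIN(g)→f](S) → 4
  γ[f; COUNT(*)→d](γ[c; MIN(g)→f](S)) → 4

|E| = 4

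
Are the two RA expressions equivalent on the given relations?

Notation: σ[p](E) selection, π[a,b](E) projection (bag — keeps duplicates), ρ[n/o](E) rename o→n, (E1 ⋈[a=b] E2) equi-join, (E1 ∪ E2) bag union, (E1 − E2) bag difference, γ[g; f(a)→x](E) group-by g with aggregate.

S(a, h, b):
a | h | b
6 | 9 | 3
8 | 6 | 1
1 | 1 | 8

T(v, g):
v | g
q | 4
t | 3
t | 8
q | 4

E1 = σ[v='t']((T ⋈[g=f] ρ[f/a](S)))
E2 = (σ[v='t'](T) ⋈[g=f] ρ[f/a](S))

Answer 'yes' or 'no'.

E1 row counts bottom-up:
  T → 4
  S → 3
  ρ[f/a](S) → 3
  (T ⋈[g=f] ρ[f/a](S)) → 1
  σ[v='t']((T ⋈[g=f] ρ[f/a](S))) → 1
E2 row counts bottom-up:
  T → 4
  σ[v='t'](T) → 2
  S → 3
  ρ[f/a](S) → 3
  (σ[v='t'](T) ⋈[g=f] ρ[f/a](S)) → 1

E1 and E2 produce the same multiset:
v | g | f | h | b
t | 8 | 8 | 6 | 1

yes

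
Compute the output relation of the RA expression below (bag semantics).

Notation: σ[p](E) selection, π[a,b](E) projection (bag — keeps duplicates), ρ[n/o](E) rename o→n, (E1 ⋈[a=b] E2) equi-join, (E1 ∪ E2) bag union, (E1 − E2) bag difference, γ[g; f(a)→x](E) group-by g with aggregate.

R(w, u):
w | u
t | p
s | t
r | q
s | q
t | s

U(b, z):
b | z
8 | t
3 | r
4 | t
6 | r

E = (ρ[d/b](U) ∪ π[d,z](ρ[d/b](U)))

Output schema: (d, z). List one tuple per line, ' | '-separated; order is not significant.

Stepwise |·|:
  U → 4
  ρ[d/b](U) → 4
  U → 4
  ρ[d/b](U) → 4
  π[d,z](ρ[d/b](U)) → 4
  (ρ[d/b](U) ∪ π[d,z](ρ[d/b](U))) → 8

== RESULT ==
d | z
3 | r
3 | r
4 | t
4 | t
6 | r
6 | r
8 | t
8 | t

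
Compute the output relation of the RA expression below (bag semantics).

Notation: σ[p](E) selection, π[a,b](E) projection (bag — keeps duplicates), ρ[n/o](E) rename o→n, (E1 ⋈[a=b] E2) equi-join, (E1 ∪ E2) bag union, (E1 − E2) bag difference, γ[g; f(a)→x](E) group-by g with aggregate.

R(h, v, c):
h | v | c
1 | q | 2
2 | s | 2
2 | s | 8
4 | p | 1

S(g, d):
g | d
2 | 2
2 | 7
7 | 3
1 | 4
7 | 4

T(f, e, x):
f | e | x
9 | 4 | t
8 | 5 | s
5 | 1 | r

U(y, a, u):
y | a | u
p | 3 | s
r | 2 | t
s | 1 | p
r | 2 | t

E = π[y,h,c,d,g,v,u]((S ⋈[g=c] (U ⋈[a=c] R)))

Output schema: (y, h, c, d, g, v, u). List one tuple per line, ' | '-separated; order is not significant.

Per-node cardinality:
  S → 5
  U → 4
  R → 4
  (U ⋈[a=c] R) → 5
  (S ⋈[g=c] (U ⋈[a=c] R)) → 9
  π[y,h,c,d,g,v,u]((S ⋈[g=c] (U ⋈[a=c] R))) → 9

== RESULT ==
y | h | c | d | g | v | u
r | 1 | 2 | 2 | 2 | q | t
r | 1 | 2 | 2 | 2 | q | t
r | 1 | 2 | 7 | 2 | q | t
r | 1 | 2 | 7 | 2 | q | t
r | 2 | 2 | 2 | 2 | s | t
r | 2 | 2 | 2 | 2 | s | t
r | 2 | 2 | 7 | 2 | s | t
r | 2 | 2 | 7 | 2 | s | t
s | 4 | 1 | 4 | 1 | p | p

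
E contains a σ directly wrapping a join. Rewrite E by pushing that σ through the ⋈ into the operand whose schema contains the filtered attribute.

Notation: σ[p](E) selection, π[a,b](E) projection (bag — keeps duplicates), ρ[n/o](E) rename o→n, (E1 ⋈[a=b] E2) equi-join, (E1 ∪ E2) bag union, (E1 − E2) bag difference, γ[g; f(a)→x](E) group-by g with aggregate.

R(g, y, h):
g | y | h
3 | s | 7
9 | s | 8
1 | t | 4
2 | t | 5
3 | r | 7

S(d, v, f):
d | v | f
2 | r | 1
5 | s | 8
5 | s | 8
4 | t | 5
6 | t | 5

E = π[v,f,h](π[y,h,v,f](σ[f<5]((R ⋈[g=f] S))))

σ filters on f, owned by the right side.
E' = π[v,f,h](π[y,h,v,f]((R ⋈[g=f] σ[f<5](S))))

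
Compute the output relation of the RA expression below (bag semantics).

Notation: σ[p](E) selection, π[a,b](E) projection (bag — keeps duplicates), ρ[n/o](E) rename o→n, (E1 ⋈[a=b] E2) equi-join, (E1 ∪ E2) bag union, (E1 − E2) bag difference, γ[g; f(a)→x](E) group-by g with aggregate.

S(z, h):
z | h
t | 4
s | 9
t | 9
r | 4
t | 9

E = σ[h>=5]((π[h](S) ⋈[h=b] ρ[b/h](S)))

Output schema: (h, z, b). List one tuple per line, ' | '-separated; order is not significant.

Per-node cardinality:
  S → 5
  π[h](S) → 5
  S → 5
  ρ[b/h](S) → 5
  (π[h](S) ⋈[h=b] ρ[b/h](S)) → 13
  σ[h>=5]((π[h](S) ⋈[h=b] ρ[b/h](S))) → 9

== RESULT ==
h | z | b
9 | s | 9
9 | s | 9
9 | s | 9
9 | t | 9
9 | t | 9
9 | t | 9
9 | t | 9
9 | t | 9
9 | t | 9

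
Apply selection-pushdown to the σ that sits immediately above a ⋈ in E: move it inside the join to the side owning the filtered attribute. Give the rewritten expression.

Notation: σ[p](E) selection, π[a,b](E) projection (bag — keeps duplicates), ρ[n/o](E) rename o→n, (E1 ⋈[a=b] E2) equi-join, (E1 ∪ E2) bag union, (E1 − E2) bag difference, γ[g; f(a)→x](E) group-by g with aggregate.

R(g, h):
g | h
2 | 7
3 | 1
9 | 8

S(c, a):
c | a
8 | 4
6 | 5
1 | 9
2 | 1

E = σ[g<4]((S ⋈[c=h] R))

σ filters on g, owned by the right side.
E' = (S ⋈[c=h] σ[g<4](R))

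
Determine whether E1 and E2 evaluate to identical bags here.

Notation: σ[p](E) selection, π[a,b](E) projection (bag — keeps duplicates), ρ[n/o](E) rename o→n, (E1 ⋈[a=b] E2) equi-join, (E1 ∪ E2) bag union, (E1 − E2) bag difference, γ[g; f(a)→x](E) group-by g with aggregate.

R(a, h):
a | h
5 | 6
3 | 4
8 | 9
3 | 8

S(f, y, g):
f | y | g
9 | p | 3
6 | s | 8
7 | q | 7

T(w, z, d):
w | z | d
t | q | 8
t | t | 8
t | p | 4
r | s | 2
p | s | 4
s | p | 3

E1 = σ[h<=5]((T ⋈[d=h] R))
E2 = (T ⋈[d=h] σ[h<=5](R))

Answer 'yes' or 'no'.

E1 per-node cardinality:
  T → 6
  R → 4
  (T ⋈[d=h] R) → 4
  σ[h<=5]((T ⋈[d=h] R)) → 2
E2 per-node cardinality:
  T → 6
  R → 4
  σ[h<=5](R) → 1
  (T ⋈[d=h] σ[h<=5](R)) → 2

E1 and E2 produce the same multiset:
w | z | d | a | h
p | s | 4 | 3 | 4
t | p | 4 | 3 | 4

yes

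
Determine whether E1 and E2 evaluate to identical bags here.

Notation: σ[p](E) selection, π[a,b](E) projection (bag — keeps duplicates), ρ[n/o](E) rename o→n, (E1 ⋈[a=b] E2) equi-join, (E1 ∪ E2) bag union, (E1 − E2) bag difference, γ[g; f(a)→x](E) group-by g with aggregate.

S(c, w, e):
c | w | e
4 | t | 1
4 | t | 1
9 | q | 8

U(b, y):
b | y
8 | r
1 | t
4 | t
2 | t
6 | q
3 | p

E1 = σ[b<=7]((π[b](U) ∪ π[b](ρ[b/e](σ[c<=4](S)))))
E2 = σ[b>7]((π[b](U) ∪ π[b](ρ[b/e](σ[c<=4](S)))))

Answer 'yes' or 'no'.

E1 per-node cardinality:
  U → 6
  π[b](U) → 6
  S → 3
  σ[c<=4](S) → 2
  ρ[b/e](σ[c<=4](S)) → 2
  π[b](ρ[b/e](σ[c<=4](S))) → 2
  (π[b](U) ∪ π[b](ρ[b/e](σ[c<=4](S)))) → 8
  σ[b<=7]((π[b](U) ∪ π[b](ρ[b/e](σ[c<=4](S))))) → 7
E2 per-node cardinality:
  U → 6
  π[b](U) → 6
  S → 3
  σ[c<=4](S) → 2
  ρ[b/e](σ[c<=4](S)) → 2
  π[b](ρ[b/e](σ[c<=4](S))) → 2
  (π[b](U) ∪ π[b](ρ[b/e](σ[c<=4](S)))) → 8
  σ[b>7]((π[b](U) ∪ π[b](ρ[b/e](σ[c<=4](S))))) → 1

E1 result:
b
1
1
1
2
3
4
6
E2 result:
b
8
Witness: (6,) appears 1× in E1 but 0× in E2.

no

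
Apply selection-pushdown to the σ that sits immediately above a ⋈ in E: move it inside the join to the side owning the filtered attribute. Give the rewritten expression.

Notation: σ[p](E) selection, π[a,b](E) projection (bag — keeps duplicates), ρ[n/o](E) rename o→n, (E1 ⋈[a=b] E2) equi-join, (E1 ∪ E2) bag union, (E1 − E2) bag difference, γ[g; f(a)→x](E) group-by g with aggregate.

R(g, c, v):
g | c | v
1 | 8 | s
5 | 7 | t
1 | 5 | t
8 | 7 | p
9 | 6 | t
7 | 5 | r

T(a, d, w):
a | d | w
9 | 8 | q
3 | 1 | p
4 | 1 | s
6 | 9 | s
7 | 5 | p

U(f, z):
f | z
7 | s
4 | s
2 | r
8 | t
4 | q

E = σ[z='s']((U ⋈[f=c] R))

σ filters on z, owned by the left side.
E' = (σ[z='s'](U) ⋈[f=c] R)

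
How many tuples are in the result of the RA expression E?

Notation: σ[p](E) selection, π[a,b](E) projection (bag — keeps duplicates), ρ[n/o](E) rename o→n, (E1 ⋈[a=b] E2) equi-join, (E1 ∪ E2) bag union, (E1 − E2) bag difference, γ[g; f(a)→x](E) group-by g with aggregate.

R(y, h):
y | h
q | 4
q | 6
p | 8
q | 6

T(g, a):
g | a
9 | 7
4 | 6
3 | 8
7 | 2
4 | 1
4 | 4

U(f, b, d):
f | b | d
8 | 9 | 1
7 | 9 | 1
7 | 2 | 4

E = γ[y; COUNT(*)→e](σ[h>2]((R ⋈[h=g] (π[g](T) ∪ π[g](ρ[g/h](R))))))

Stepwise |·|:
  R → 4
  T → 6
  π[g](T) → 6
  R → 4
  ρ[g/h](R) → 4
  π[g](ρ[g/h](R)) → 4
  (π[g](T) ∪ π[g](ρ[g/h](R))) → 10
  (R ⋈[h=g] (π[g](T) ∪ π[g](ρ[g/h](R)))) → 9
  σ[h>2]((R ⋈[h=g] (π[g](T) ∪ π[g](ρ[g/h](R))))) → 9
  γ[y; COUNT(*)→e](σ[h>2]((R ⋈[h=g] (π[g](T) ∪ π[g](ρ[g/h](R)))))) → 2

|E| = 2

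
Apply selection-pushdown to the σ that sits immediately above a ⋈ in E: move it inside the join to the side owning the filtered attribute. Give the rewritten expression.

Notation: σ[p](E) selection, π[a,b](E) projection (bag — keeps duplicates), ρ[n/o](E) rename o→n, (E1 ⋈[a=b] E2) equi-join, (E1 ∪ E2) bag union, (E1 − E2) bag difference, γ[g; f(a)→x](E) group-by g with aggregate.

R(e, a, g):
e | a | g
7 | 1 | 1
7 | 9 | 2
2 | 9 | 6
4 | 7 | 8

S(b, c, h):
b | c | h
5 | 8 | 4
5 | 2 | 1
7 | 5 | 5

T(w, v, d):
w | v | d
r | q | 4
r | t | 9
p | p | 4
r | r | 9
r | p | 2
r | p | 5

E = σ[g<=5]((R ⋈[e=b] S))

σ filters on g, owned by the left side.
E' = (σ[g<=5](R) ⋈[e=b] S)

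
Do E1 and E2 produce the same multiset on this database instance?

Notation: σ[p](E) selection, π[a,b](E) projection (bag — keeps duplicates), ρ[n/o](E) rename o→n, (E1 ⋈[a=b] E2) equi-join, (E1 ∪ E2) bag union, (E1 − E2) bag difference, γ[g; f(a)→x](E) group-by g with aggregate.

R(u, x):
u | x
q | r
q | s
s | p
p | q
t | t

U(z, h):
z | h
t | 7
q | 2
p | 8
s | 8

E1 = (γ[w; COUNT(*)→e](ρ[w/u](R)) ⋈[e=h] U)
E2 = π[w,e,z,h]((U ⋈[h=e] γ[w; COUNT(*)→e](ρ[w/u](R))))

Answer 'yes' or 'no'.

E1 subexpression sizes:
  R → 5
  ρ[w/u](R) → 5
  γ[w; COUNT(*)→e](ρ[w/u](R)) → 4
  U → 4
  (γ[w; COUNT(*)→e](ρ[w/u](R)) ⋈[e=h] U) → 1
E2 subexpression sizes:
  U → 4
  R → 5
  ρ[w/u](R) → 5
  γ[w; COUNT(*)→e](ρ[w/u](R)) → 4
  (U ⋈[h=e] γ[w; COUNT(*)→e](ρ[w/u](R))) → 1
  π[w,e,z,h]((U ⋈[h=e] γ[w; COUNT(*)→e](ρ[w/u](R)))) → 1

E1 and E2 produce the same multiset:
w | e | z | h
q | 2 | q | 2

yes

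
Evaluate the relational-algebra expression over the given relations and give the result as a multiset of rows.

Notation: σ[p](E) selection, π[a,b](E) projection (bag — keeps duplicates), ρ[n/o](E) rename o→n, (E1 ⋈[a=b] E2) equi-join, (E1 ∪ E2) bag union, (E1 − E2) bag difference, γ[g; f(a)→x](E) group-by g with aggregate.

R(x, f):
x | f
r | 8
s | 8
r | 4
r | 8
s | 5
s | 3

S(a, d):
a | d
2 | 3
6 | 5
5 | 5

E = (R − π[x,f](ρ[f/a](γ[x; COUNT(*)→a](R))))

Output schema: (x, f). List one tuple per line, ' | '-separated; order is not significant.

Stepwise |·|:
  R → 6
  R → 6
  γ[x; COUNT(*)→a](R) → 2
  ρ[f/a](γ[x; COUNT(*)→a](R)) → 2
  π[x,f](ρ[f/a](γ[x; COUNT(*)→a](R))) → 2
  (R − π[x,f](ρ[f/a](γ[x; COUNT(*)→a](R)))) → 5

== RESULT ==
x | f
r | 4
r | 8
r | 8
s | 5
s | 8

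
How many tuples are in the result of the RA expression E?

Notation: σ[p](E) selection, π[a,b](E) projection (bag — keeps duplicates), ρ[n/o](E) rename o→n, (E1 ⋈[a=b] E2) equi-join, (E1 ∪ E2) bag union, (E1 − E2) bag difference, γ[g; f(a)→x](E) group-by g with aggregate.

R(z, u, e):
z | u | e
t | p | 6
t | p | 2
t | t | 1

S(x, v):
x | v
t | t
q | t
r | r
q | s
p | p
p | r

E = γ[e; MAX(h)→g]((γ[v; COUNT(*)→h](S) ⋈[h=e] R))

Subexpression sizes:
  S → 6
  γ[v; COUNT(*)→h](S) → 4
  R → 3
  (γ[v; COUNT(*)→h](S) ⋈[h=e] R) → 4
  γ[e; MAX(h)→g]((γ[v; COUNT(*)→h](S) ⋈[h=e] R)) → 2

|E| = 2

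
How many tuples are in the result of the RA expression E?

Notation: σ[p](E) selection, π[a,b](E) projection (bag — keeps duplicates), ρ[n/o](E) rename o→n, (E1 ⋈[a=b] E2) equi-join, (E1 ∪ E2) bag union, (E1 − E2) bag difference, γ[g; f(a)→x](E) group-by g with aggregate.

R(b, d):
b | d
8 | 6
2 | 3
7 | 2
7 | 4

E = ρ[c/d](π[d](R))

Subexpression sizes:
  R → 4
  π[d](R) → 4
  ρ[c/d](π[d](R)) → 4

|E| = 4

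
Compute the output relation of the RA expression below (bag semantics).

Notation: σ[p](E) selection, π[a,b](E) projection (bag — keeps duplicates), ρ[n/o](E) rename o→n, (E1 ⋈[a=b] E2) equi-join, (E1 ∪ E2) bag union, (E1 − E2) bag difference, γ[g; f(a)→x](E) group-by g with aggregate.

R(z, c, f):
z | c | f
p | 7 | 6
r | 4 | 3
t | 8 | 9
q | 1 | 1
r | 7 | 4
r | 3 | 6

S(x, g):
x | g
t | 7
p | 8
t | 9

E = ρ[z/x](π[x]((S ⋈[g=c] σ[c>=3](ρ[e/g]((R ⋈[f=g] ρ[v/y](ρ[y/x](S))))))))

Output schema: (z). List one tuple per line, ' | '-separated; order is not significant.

Stepwise |·|:
  S → 3
  R → 6
  S → 3
  ρ[y/x](S) → 3
  ρ[v/y](ρ[y/x](S)) → 3
  (R ⋈[f=g] ρ[v/y](ρ[y/x](S))) → 1
  ρ[e/g]((R ⋈[f=g] ρ[v/y](ρ[y/x](S)))) → 1
  σ[c>=3](ρ[e/g]((R ⋈[f=g] ρ[v/y](ρ[y/x](S))))) → 1
  (S ⋈[g=c] σ[c>=3](ρ[e/g]((R ⋈[f=g] ρ[v/y](ρ[y/x](S)))))) → 1
  π[x]((S ⋈[g=c] σ[c>=3](ρ[e/g]((R ⋈[f=g] ρ[v/y](ρ[y/x](S))))))) → 1
  ρ[z/x](π[x]((S ⋈[g=c] σ[c>=3](ρ[e/g]((R ⋈[f=g] ρ[v/y](ρ[y/x](S)))))))) → 1

== RESULT ==
z
p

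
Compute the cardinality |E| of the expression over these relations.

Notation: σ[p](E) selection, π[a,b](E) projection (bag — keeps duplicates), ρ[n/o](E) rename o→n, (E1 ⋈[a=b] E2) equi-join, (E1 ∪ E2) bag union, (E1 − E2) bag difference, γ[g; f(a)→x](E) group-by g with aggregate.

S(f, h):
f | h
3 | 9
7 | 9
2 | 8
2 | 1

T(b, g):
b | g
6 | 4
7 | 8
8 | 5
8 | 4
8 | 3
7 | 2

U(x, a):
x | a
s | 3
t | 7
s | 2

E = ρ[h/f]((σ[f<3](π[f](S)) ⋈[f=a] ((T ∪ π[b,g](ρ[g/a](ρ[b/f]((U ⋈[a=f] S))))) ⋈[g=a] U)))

Stepwise |·|:
  S → 4
  π[f](S) → 4
  σ[f<3](π[f](S)) → 2
  T → 6
  U → 3
  S → 4
  (U ⋈[a=f] S) → 4
  ρ[b/f]((U ⋈[a=f] S)) → 4
  ρ[g/a](ρ[b/f]((U ⋈[a=f] S))) → 4
  π[b,g](ρ[g/a](ρ[b/f]((U ⋈[a=f] S)))) → 4
  (T ∪ π[b,g](ρ[g/a](ρ[b/f]((U ⋈[a=f] S))))) → 10
  U → 3
  ((T ∪ π[b,g](ρ[g/a](ρ[b/f]((U ⋈[a=f] S))))) ⋈[g=a] U) → 6
  (σ[f<3](π[f](S)) ⋈[f=a] ((T ∪ π[b,g](ρ[g/a](ρ[b/f]((U ⋈[a=f] S))))) ⋈[g=a] U)) → 6
  ρ[h/f]((σ[f<3](π[f](S)) ⋈[f=a] ((T ∪ π[b,g](ρ[g/a](ρ[b/f]((U ⋈[a=f] S))))) ⋈[g=a] U))) → 6

|E| = 6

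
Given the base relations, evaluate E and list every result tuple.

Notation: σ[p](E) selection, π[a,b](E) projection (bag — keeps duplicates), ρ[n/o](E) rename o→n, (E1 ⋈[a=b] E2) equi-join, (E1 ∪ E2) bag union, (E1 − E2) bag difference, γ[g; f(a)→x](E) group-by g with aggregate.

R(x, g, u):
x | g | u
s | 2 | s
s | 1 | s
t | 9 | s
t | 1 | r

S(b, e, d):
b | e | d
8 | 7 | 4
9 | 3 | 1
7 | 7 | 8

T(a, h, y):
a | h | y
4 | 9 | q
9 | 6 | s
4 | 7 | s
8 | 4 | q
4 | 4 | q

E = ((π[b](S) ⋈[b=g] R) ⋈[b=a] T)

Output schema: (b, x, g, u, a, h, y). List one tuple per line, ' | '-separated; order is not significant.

Row counts bottom-up:
  S → 3
  π[b](S) → 3
  R → 4
  (π[b](S) ⋈[b=g] R) → 1
  T → 5
  ((π[b](S) ⋈[b=g] R) ⋈[b=a] T) → 1

== RESULT ==
b | x | g | u | a | h | y
9 | t | 9 | s | 9 | 6 | s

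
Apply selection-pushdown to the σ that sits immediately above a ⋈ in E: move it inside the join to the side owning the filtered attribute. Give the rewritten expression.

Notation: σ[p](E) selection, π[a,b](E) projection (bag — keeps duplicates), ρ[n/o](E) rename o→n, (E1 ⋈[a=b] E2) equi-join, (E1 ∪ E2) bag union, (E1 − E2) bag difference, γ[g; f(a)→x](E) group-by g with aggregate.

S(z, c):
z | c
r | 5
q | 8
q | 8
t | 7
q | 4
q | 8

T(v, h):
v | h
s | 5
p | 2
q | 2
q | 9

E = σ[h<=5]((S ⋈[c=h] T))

σ filters on h, owned by the right side.
E' = (S ⋈[c=h] σ[h<=5](T))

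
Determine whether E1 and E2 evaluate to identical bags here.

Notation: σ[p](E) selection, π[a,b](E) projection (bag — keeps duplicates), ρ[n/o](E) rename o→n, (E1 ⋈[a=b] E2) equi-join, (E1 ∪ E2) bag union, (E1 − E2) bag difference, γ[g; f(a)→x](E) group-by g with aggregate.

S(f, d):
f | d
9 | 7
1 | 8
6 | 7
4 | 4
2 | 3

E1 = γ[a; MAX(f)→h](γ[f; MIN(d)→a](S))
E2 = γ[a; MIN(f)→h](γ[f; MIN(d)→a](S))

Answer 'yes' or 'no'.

E1 row counts bottom-up:
  S → 5
  γ[f; MIN(d)→a](S) → 5
  γ[a; MAX(f)→h](γ[f; MIN(d)→a](S)) → 4
E2 row counts bottom-up:
  S → 5
  γ[f; MIN(d)→a](S) → 5
  γ[a; MIN(f)→h](γ[f; MIN(d)→a](S)) → 4

E1 result:
a | h
3 | 2
4 | 4
7 | 9
8 | 1
E2 result:
a | h
3 | 2
4 | 4
7 | 6
8 | 1
Witness: (7, 9) appears 1× in E1 but 0× in E2.

no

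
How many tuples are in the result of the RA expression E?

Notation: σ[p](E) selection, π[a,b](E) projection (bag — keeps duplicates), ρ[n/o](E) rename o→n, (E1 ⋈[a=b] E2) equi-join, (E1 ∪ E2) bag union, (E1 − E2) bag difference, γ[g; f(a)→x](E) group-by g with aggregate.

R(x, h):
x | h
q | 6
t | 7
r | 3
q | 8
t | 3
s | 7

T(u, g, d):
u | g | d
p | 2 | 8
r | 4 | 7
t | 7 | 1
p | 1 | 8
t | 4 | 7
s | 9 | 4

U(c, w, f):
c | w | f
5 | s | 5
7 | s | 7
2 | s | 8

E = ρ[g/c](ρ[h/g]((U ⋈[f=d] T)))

Stepwise |·|:
  U → 3
  T → 6
  (U ⋈[f=d] T) → 4
  ρ[h/g]((U ⋈[f=d] T)) → 4
  ρ[g/c](ρ[h/g]((U ⋈[f=d] T))) → 4

|E| = 4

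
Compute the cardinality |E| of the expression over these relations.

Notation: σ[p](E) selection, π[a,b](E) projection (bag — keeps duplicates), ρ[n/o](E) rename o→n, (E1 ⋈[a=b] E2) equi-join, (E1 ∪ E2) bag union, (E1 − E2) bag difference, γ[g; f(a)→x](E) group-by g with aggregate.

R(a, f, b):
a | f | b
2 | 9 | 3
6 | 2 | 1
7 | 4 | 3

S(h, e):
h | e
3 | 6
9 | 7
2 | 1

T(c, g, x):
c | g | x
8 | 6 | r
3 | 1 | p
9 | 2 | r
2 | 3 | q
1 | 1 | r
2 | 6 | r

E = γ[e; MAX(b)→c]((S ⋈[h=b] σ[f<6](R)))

Subexpression sizes:
  S → 3
  R → 3
  σ[f<6](R) → 2
  (S ⋈[h=b] σ[f<6](R)) → 1
  γ[e; MAX(b)→c]((S ⋈[h=b] σ[f<6](R))) → 1

|E| = 1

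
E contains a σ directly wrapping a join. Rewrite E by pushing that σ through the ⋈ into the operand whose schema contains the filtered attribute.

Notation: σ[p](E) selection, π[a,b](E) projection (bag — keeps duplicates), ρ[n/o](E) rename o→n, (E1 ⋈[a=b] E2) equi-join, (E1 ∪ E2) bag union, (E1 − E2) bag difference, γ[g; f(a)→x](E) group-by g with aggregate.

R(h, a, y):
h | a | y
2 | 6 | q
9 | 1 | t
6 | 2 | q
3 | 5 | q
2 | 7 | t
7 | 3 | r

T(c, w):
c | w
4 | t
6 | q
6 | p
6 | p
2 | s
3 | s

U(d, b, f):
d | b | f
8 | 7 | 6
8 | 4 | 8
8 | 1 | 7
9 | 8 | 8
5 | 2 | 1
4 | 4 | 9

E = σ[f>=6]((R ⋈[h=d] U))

σ filters on f, owned by the right side.
E' = (R ⋈[h=d] σ[f>=6](U))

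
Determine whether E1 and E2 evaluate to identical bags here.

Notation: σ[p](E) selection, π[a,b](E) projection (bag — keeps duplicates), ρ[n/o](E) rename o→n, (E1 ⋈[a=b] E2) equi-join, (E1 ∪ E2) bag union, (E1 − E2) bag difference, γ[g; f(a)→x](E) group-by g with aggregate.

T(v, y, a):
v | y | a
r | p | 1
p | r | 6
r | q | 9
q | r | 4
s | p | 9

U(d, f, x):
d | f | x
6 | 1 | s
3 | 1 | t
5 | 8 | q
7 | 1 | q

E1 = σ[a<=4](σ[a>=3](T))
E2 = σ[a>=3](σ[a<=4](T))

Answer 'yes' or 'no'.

E1 subexpression sizes:
  T → 5
  σ[a>=3](T) → 4
  σ[a<=4](σ[a>=3](T)) → 1
E2 subexpression sizes:
  T → 5
  σ[a<=4](T) → 2
  σ[a>=3](σ[a<=4](T)) → 1

E1 and E2 produce the same multiset:
v | y | a
q | r | 4

yes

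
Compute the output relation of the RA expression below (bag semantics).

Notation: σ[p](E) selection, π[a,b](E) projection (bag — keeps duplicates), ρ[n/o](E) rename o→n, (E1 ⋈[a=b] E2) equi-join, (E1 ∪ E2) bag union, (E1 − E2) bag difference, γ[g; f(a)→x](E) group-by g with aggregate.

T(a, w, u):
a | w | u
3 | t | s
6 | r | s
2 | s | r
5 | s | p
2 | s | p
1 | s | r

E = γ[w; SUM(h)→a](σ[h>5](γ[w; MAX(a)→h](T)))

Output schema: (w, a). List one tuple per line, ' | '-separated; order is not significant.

Row counts bottom-up:
  T → 6
  γ[w; MAX(a)→h](T) → 3
  σ[h>5](γ[w; MAX(a)→h](T)) → 1
  γ[w; SUM(h)→a](σ[h>5](γ[w; MAX(a)→h](T))) → 1

== RESULT ==
w | a
r | 6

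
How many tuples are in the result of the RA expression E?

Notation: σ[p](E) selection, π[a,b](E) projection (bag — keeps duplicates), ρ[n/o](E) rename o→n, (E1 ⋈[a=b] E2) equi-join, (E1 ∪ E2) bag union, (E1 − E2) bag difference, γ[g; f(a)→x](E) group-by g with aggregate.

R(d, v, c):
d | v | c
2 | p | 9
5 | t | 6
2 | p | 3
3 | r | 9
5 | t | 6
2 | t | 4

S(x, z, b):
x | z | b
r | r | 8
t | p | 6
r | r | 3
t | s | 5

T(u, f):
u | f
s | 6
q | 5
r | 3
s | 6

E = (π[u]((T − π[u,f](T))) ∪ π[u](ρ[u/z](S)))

Stepwise |·|:
  T → 4
  T → 4
  π[u,f](T) → 4
  (T − π[u,f](T)) → 0
  π[u]((T − π[u,f](T))) → 0
  S → 4
  ρ[u/z](S) → 4
  π[u](ρ[u/z](S)) → 4
  (π[u]((T − π[u,f](T))) ∪ π[u](ρ[u/z](S))) → 4

|E| = 4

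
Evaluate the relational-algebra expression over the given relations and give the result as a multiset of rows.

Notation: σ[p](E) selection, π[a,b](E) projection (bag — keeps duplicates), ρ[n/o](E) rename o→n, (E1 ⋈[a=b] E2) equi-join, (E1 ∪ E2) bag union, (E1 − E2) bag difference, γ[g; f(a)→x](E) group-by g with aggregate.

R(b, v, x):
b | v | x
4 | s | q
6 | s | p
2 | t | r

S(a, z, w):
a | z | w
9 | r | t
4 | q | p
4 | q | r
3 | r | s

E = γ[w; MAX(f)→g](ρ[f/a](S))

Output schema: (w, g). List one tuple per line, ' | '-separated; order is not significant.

Per-node cardinality:
  S → 4
  ρ[f/a](S) → 4
  γ[w; MAX(f)→g](ρ[f/a](S)) → 4

== RESULT ==
w | g
p | 4
r | 4
s | 3
t | 9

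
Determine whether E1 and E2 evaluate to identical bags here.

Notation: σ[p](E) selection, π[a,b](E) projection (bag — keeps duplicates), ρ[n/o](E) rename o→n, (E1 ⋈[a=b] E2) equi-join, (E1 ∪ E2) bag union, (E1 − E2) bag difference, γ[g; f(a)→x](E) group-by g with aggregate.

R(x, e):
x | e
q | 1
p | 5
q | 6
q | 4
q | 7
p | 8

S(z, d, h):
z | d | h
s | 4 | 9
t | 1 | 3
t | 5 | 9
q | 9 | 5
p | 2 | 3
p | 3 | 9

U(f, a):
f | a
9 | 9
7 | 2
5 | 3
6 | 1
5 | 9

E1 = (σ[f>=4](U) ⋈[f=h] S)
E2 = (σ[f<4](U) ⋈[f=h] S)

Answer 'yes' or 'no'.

E1 per-node cardinality:
  U → 5
  σ[f>=4](U) → 5
  S → 6
  (σ[f>=4](U) ⋈[f=h] S) → 5
E2 per-node cardinality:
  U → 5
  σ[f<4](U) → 0
  S → 6
  (σ[f<4](U) ⋈[f=h] S) → 0

E1 result:
f | a | z | d | h
5 | 3 | q | 9 | 5
5 | 9 | q | 9 | 5
9 | 9 | p | 3 | 9
9 | 9 | s | 4 | 9
9 | 9 | t | 5 | 9
E2 result:
f | a | z | d | h
(0 rows)
Witness: (5, 3, 'q', 9, 5) appears 1× in E1 but 0× in E2.

no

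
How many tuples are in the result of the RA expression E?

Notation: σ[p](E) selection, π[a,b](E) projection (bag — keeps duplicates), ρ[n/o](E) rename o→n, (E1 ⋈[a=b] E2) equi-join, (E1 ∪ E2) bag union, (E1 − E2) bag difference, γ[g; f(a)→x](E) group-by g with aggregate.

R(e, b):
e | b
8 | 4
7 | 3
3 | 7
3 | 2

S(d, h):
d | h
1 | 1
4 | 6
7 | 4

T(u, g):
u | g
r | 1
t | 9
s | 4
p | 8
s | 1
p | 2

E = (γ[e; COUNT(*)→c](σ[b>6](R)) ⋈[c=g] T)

Row counts bottom-up:
  R → 4
  σ[b>6](R) → 1
  γ[e; COUNT(*)→c](σ[b>6](R)) → 1
  T → 6
  (γ[e; COUNT(*)→c](σ[b>6](R)) ⋈[c=g] T) → 2

|E| = 2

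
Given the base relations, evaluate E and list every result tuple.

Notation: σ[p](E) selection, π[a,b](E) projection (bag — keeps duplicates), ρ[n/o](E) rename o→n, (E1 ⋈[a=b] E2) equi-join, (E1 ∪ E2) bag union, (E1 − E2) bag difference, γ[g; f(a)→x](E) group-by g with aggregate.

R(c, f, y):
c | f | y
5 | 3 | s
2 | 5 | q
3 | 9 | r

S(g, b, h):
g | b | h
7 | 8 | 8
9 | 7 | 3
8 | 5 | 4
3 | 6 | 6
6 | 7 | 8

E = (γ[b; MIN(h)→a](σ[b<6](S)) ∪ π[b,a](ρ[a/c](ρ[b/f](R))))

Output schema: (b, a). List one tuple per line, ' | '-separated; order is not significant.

Subexpression sizes:
  S → 5
  σ[b<6](S) → 1
  γ[b; MIN(h)→a](σ[b<6](S)) → 1
  R → 3
  ρ[b/f](R) → 3
  ρ[a/c](ρ[b/f](R)) → 3
  π[b,a](ρ[a/c](ρ[b/f](R))) → 3
  (γ[b; MIN(h)→a](σ[b<6](S)) ∪ π[b,a](ρ[a/c](ρ[b/f](R)))) → 4

== RESULT ==
b | a
3 | 5
5 | 2
5 | 4
9 | 3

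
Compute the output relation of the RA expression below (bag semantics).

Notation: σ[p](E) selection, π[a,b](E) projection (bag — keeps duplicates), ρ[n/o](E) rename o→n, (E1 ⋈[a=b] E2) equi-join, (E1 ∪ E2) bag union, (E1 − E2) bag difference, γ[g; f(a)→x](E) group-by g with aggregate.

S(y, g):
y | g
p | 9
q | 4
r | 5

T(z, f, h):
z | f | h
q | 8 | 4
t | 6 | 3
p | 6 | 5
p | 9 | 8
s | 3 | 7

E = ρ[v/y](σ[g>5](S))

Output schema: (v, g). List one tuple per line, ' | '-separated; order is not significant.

Per-node cardinality:
  S → 3
  σ[g>5](S) → 1
  ρ[v/y](σ[g>5](S)) → 1

== RESULT ==
v | g
p | 9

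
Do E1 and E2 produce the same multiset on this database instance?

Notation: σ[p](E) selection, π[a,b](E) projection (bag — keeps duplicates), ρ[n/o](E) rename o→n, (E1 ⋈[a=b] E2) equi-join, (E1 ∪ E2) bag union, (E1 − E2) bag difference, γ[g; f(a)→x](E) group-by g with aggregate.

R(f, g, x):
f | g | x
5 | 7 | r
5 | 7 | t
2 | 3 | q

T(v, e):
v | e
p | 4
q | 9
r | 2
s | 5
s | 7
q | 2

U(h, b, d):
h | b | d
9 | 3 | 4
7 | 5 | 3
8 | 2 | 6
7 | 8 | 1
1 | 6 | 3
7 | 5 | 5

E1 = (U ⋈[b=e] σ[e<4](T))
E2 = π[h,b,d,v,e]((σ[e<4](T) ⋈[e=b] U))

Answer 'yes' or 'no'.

E1 subexpression sizes:
  U → 6
  T → 6
  σ[e<4](T) → 2
  (U ⋈[b=e] σ[e<4](T)) → 2
E2 subexpression sizes:
  T → 6
  σ[e<4](T) → 2
  U → 6
  (σ[e<4](T) ⋈[e=b] U) → 2
  π[h,b,d,v,e]((σ[e<4](T) ⋈[e=b] U)) → 2

E1 and E2 produce the same multiset:
h | b | d | v | e
8 | 2 | 6 | q | 2
8 | 2 | 6 | r | 2

yes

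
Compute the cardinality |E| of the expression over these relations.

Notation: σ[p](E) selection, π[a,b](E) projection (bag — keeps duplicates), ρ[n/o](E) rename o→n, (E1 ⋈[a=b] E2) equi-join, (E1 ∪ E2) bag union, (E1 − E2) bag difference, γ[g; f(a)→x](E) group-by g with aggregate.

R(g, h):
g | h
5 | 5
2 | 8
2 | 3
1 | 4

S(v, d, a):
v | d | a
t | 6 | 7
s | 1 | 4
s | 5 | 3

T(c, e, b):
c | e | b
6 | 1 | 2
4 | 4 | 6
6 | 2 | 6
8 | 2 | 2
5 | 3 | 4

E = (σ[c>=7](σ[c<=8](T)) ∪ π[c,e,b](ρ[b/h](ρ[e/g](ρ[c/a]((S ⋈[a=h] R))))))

Stepwise |·|:
  T → 5
  σ[c<=8](T) → 5
  σ[c>=7](σ[c<=8](T)) → 1
  S → 3
  R → 4
  (S ⋈[a=h] R) → 2
  ρ[c/a]((S ⋈[a=h] R)) → 2
  ρ[e/g](ρ[c/a]((S ⋈[a=h] R))) → 2
  ρ[b/h](ρ[e/g](ρ[c/a]((S ⋈[a=h] R)))) → 2
  π[c,e,b](ρ[b/h](ρ[e/g](ρ[c/a]((S ⋈[a=h] R))))) → 2
  (σ[c>=7](σ[c<=8](T)) ∪ π[c,e,b](ρ[b/h](ρ[e/g](ρ[c/a]((S ⋈[a=h] R)))))) → 3

|E| = 3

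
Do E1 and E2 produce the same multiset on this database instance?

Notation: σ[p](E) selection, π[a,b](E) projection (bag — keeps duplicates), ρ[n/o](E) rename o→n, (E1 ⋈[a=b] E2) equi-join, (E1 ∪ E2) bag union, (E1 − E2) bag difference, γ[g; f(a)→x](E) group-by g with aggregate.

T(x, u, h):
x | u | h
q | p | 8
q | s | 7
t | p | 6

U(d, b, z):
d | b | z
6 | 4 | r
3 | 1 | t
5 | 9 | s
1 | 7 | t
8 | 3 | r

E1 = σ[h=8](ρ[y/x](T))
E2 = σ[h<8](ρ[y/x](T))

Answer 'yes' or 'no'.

E1 row counts bottom-up:
  T → 3
  ρ[y/x](T) → 3
  σ[h=8](ρ[y/x](T)) → 1
E2 row counts bottom-up:
  T → 3
  ρ[y/x](T) → 3
  σ[h<8](ρ[y/x](T)) → 2

E1 result:
y | u | h
q | p | 8
E2 result:
y | u | h
q | s | 7
t | p | 6
Witness: ('q', 'p', 8) appears 1× in E1 but 0× in E2.

no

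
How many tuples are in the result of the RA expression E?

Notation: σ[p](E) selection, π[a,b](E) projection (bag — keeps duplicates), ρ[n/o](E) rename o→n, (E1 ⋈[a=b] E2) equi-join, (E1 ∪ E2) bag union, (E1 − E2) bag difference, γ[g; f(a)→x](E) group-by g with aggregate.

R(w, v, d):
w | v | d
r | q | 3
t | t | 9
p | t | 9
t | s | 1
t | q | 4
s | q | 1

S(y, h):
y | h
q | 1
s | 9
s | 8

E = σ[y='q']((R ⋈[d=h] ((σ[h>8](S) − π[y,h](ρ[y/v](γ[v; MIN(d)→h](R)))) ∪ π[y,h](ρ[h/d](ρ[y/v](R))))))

Stepwise |·|:
  R → 6
  S → 3
  σ[h>8](S) → 1
  R → 6
  γ[v; MIN(d)→h](R) → 3
  ρ[y/v](γ[v; MIN(d)→h](R)) → 3
  π[y,h](ρ[y/v](γ[v; MIN(d)→h](R))) → 3
  (σ[h>8](S) − π[y,h](ρ[y/v](γ[v; MIN(d)→h](R)))) → 1
  R → 6
  ρ[y/v](R) → 6
  ρ[h/d](ρ[y/v](R)) → 6
  π[y,h](ρ[h/d](ρ[y/v](R))) → 6
  ((σ[h>8](S) − π[y,h](ρ[y/v](γ[v; MIN(d)→h](R)))) ∪ π[y,h](ρ[h/d](ρ[y/v](R)))) → 7
  (R ⋈[d=h] ((σ[h>8](S) − π[y,h](ρ[y/v](γ[v; MIN(d)→h](R)))) ∪ π[y,h](ρ[h/d](ρ[y/v](R))))) → 12
  σ[y='q']((R ⋈[d=h] ((σ[h>8](S) − π[y,h](ρ[y/v](γ[v; MIN(d)→h](R)))) ∪ π[y,h](ρ[h/d](ρ[y/v](R)))))) → 4

|E| = 4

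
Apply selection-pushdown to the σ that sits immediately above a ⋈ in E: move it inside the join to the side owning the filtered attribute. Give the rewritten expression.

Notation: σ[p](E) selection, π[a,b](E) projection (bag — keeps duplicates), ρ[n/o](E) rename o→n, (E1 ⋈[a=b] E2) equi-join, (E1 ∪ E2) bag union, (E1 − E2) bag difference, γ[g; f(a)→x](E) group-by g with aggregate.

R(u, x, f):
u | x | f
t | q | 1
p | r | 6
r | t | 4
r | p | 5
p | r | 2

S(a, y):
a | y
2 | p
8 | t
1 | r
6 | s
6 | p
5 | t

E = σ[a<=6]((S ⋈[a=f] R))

σ filters on a, owned by the left side.
E' = (σ[a<=6](S) ⋈[a=f] R)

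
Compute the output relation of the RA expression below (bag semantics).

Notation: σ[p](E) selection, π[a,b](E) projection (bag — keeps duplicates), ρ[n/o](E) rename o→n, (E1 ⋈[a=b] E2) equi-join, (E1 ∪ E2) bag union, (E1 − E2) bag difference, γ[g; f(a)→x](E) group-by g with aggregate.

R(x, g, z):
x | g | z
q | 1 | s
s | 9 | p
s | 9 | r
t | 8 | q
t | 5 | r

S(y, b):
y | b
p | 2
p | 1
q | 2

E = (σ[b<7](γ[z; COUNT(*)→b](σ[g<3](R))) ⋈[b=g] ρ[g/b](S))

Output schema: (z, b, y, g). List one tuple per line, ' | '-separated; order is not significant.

Row counts bottom-up:
  R → 5
  σ[g<3](R) → 1
  γ[z; COUNT(*)→b](σ[g<3](R)) → 1
  σ[b<7](γ[z; COUNT(*)→b](σ[g<3](R))) → 1
  S → 3
  ρ[g/b](S) → 3
  (σ[b<7](γ[z; COUNT(*)→b](σ[g<3](R))) ⋈[b=g] ρ[g/b](S)) → 1

== RESULT ==
z | b | y | g
s | 1 | p | 1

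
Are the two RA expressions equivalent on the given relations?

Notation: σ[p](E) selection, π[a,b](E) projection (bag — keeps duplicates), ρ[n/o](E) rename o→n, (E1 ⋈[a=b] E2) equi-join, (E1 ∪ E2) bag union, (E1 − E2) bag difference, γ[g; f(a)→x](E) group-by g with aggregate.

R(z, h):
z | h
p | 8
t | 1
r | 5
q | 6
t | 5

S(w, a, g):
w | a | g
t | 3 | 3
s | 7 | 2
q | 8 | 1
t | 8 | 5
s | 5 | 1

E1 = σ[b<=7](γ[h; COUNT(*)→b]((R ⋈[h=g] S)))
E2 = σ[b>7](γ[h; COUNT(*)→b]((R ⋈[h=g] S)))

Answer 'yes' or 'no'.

E1 per-node cardinality:
  R → 5
  S → 5
  (R ⋈[h=g] S) → 4
  γ[h; COUNT(*)→b]((R ⋈[h=g] S)) → 2
  σ[b<=7](γ[h; COUNT(*)→b]((R ⋈[h=g] S))) → 2
E2 per-node cardinality:
  R → 5
  S → 5
  (R ⋈[h=g] S) → 4
  γ[h; COUNT(*)→b]((R ⋈[h=g] S)) → 2
  σ[b>7](γ[h; COUNT(*)→b]((R ⋈[h=g] S))) → 0

E1 result:
h | b
1 | 2
5 | 2
E2 result:
h | b
(0 rows)
Witness: (1, 2) appears 1× in E1 but 0× in E2.

no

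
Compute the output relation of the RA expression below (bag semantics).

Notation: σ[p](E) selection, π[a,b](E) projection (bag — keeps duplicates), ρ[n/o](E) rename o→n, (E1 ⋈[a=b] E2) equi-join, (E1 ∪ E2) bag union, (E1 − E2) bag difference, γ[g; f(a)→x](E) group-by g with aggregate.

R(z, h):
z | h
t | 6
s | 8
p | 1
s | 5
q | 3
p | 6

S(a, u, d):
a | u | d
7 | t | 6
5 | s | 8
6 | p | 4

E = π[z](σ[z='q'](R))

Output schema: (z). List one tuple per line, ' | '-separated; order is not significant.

Row counts bottom-up:
  R → 6
  σ[z='q'](R) → 1
  π[z](σ[z='q'](R)) → 1

== RESULT ==
z
q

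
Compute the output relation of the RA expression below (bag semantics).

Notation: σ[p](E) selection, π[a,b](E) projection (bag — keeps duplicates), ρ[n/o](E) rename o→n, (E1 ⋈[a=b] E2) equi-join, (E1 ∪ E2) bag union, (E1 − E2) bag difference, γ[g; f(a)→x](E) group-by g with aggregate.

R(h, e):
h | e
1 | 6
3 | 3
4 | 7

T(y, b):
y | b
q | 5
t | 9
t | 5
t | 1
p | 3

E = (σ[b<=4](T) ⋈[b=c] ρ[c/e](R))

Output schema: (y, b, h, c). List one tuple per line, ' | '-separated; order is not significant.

Stepwise |·|:
  T → 5
  σ[b<=4](T) → 2
  R → 3
  ρ[c/e](R) → 3
  (σ[b<=4](T) ⋈[b=c] ρ[c/e](R)) → 1

== RESULT ==
y | b | h | c
p | 3 | 3 | 3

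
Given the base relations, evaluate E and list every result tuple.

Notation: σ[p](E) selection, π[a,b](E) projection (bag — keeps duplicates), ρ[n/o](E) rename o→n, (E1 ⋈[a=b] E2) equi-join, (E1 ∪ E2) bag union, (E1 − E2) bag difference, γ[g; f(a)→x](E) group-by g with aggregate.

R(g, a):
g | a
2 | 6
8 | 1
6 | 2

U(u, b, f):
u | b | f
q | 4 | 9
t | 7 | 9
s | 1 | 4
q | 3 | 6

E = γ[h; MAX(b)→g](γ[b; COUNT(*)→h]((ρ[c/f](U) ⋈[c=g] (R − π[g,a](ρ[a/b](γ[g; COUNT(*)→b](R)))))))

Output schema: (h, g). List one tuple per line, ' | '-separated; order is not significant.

Subexpression sizes:
  U → 4
  ρ[c/f](U) → 4
  R → 3
  R → 3
  γ[g; COUNT(*)→b](R) → 3
  ρ[a/b](γ[g; COUNT(*)→b](R)) → 3
  π[g,a](ρ[a/b](γ[g; COUNT(*)→b](R))) → 3
  (R − π[g,a](ρ[a/b](γ[g; COUNT(*)→b](R)))) → 2
  (ρ[c/f](U) ⋈[c=g] (R − π[g,a](ρ[a/b](γ[g; COUNT(*)→b](R))))) → 1
  γ[b; COUNT(*)→h]((ρ[c/f](U) ⋈[c=g] (R − π[g,a](ρ[a/b](γ[g; COUNT(*)→b](R)))))) → 1
  γ[h; MAX(b)→g](γ[b; COUNT(*)→h]((ρ[c/f](U) ⋈[c=g] (R − π[g,a](ρ[a/b](γ[g; COUNT(*)→b](R))))))) → 1

== RESULT ==
h | g
1 | 3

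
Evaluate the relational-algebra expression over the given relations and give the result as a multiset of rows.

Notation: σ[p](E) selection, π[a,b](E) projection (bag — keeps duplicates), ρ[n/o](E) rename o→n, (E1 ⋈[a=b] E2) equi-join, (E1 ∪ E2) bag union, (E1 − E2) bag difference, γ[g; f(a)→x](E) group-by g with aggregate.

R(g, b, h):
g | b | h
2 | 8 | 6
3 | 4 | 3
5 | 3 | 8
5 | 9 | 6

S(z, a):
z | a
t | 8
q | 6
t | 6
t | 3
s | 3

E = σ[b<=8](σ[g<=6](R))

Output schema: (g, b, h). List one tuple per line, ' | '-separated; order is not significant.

Per-node cardinality:
  R → 4
  σ[g<=6](R) → 4
  σ[b<=8](σ[g<=6](R)) → 3

== RESULT ==
g | b | h
2 | 8 | 6
3 | 4 | 3
5 | 3 | 8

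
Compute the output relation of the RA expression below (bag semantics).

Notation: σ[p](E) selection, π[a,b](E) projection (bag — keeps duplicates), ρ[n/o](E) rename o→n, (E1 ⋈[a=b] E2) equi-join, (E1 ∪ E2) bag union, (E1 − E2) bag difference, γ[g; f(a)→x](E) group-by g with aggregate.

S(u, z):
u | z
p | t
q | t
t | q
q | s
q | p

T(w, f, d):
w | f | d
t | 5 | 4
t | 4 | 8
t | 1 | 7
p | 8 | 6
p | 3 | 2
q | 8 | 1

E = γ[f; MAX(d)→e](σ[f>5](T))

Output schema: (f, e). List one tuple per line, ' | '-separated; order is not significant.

Row counts bottom-up:
  T → 6
  σ[f>5](T) → 2
  γ[f; MAX(d)→e](σ[f>5](T)) → 1

== RESULT ==
f | e
8 | 6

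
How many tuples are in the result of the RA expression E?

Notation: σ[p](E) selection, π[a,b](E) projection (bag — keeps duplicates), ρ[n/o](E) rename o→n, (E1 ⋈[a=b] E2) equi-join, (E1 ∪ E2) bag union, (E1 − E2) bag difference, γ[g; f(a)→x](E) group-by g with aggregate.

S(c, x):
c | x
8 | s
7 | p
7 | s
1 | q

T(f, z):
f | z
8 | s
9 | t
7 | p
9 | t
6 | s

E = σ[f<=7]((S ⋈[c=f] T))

Subexpression sizes:
  S → 4
  T → 5
  (S ⋈[c=f] T) → 3
  σ[f<=7]((S ⋈[c=f] T)) → 2

|E| = 2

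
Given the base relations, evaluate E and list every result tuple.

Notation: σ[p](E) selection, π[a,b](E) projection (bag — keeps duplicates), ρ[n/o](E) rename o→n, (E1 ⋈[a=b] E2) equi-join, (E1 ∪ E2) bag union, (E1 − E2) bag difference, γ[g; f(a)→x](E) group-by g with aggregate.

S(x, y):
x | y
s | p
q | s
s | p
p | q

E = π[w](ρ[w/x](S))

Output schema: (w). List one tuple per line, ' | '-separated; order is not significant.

Subexpression sizes:
  S → 4
  ρ[w/x](S) → 4
  π[w](ρ[w/x](S)) → 4

== RESULT ==
w
p
q
s
s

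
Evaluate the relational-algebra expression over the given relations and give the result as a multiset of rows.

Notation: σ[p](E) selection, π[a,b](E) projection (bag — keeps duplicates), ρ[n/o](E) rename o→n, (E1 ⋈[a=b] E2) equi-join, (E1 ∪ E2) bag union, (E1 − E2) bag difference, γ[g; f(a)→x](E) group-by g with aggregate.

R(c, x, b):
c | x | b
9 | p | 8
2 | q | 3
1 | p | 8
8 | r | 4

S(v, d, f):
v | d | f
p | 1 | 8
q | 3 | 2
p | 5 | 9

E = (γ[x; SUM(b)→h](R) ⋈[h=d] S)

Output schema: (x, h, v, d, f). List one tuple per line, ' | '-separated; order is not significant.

Row counts bottom-up:
  R → 4
  γ[x; SUM(b)→h](R) → 3
  S → 3
  (γ[x; SUM(b)→h](R) ⋈[h=d] S) → 1

== RESULT ==
x | h | v | d | f
q | 3 | q | 3 | 2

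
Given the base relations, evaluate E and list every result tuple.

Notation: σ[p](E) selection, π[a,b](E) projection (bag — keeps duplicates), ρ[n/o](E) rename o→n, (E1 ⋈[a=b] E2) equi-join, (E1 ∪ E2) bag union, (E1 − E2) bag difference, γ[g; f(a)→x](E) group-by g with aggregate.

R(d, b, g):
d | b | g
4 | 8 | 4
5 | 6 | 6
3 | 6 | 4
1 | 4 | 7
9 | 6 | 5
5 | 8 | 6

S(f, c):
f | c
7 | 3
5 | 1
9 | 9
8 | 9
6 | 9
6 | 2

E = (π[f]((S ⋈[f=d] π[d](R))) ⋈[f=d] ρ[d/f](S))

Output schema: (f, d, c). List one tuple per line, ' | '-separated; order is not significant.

Stepwise |·|:
  S → 6
  R → 6
  π[d](R) → 6
  (S ⋈[f=d] π[d](R)) → 3
  π[f]((S ⋈[f=d] π[d](R))) → 3
  S → 6
  ρ[d/f](S) → 6
  (π[f]((S ⋈[f=d] π[d](R))) ⋈[f=d] ρ[d/f](S)) → 3

== RESULT ==
f | d | c
5 | 5 | 1
5 | 5 | 1
9 | 9 | 9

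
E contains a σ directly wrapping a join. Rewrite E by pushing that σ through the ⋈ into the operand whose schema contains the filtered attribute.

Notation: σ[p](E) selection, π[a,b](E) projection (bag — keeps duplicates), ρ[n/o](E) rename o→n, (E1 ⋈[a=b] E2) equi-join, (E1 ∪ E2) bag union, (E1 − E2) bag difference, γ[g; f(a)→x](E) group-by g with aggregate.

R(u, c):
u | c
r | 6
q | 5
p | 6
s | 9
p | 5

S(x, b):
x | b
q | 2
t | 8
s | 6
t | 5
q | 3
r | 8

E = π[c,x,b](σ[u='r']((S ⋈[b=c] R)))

σ filters on u, owned by the right side.
E' = π[c,x,b]((S ⋈[b=c] σ[u='r'](R)))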